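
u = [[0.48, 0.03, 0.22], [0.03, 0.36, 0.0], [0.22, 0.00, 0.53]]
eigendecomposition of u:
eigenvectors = [[0.67, 0.73, -0.16], [0.05, -0.26, -0.96], [0.74, -0.63, 0.22]]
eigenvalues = [0.73, 0.28, 0.37]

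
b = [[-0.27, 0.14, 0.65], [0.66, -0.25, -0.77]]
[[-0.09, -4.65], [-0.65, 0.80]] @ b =[[-3.04, 1.15, 3.52], [0.70, -0.29, -1.04]]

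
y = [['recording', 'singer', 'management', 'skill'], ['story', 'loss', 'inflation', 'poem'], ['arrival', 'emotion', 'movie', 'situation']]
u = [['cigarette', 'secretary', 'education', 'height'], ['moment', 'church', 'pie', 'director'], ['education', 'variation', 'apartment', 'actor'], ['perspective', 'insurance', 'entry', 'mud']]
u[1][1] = 'church'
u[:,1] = ['secretary', 'church', 'variation', 'insurance']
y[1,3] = 'poem'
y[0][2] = 'management'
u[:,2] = ['education', 'pie', 'apartment', 'entry']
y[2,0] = 'arrival'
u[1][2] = 'pie'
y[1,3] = 'poem'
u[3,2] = 'entry'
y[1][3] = 'poem'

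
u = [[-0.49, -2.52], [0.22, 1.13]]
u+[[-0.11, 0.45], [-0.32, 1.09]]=[[-0.60,  -2.07], [-0.10,  2.22]]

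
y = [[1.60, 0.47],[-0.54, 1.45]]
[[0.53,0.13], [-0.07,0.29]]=y@[[0.31, 0.02],[0.07, 0.21]]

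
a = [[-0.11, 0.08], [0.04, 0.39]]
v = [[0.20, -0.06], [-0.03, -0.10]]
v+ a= [[0.09, 0.02], [0.01, 0.29]]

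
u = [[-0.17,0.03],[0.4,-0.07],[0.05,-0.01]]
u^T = [[-0.17, 0.40, 0.05],[0.03, -0.07, -0.01]]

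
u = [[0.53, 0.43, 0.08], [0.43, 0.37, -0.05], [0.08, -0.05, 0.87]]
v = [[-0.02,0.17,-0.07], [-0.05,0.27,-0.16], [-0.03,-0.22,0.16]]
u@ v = [[-0.03, 0.19, -0.09],[-0.03, 0.18, -0.10],[-0.03, -0.19, 0.14]]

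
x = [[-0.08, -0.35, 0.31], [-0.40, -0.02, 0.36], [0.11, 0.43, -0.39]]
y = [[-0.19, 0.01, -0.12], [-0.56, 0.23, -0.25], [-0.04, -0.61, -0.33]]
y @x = [[-0.00, 0.01, -0.01], [-0.07, 0.08, 0.01], [0.21, -0.12, -0.10]]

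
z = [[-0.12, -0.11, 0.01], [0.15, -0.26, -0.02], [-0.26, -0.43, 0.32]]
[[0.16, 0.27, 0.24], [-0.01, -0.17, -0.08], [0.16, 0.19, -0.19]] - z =[[0.28, 0.38, 0.23], [-0.16, 0.09, -0.06], [0.42, 0.62, -0.51]]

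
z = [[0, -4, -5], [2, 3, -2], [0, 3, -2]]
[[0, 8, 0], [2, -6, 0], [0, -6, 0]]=z @ [[1, 0, 0], [0, -2, 0], [0, 0, 0]]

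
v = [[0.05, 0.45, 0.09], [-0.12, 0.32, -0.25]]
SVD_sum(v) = [[-0.03, 0.42, -0.07], [-0.03, 0.36, -0.06]] + [[0.08, 0.03, 0.16],[-0.09, -0.04, -0.19]]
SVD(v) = [[-0.76, -0.65], [-0.65, 0.76]] @ diag([0.5594013398950849, 0.28190448900928083]) @ [[0.07, -0.98, 0.17], [-0.44, -0.19, -0.88]]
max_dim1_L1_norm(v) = 0.69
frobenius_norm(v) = 0.63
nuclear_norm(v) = 0.84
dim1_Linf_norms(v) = [0.45, 0.32]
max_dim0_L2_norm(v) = 0.55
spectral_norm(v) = 0.56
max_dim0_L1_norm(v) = 0.77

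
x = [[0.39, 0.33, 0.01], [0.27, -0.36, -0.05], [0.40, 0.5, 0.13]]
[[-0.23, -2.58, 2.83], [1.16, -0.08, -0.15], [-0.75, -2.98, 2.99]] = x @ [[1.23, -4.09, 3.96], [-2.09, -3.02, 4.04], [-1.52, 1.26, -4.73]]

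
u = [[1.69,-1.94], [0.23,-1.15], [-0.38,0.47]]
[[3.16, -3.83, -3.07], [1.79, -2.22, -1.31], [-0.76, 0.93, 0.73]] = u@[[0.10, -0.06, -0.66],[-1.54, 1.92, 1.01]]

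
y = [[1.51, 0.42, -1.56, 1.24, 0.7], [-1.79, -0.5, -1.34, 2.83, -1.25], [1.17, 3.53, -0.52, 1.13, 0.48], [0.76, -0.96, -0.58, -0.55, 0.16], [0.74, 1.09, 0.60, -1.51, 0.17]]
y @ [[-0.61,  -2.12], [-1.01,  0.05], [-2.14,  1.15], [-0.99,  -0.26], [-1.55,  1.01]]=[[-0.32, -4.59], [3.60, 0.23], [-5.03, -2.71], [2.04, -2.02], [-1.60, -0.26]]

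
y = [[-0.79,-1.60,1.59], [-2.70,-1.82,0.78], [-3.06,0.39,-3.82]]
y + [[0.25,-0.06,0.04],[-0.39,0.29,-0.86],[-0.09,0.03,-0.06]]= [[-0.54, -1.66, 1.63], [-3.09, -1.53, -0.08], [-3.15, 0.42, -3.88]]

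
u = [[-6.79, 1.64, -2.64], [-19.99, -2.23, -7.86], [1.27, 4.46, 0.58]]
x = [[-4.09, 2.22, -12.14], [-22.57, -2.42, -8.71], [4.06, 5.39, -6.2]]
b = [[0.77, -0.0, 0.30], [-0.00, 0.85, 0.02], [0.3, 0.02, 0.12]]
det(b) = 0.00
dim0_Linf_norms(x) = [22.57, 5.39, 12.14]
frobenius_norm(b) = 1.23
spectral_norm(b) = 0.89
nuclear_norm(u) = 27.71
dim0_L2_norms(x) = [23.29, 6.31, 16.18]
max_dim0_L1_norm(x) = 30.72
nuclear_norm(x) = 41.08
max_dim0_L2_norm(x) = 23.29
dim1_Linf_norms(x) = [12.14, 22.57, 6.2]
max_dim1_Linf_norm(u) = 19.99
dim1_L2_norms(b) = [0.83, 0.85, 0.32]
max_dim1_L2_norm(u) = 21.6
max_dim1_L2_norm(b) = 0.85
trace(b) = 1.74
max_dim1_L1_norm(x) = 33.7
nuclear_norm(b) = 1.74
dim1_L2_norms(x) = [13.0, 24.31, 9.16]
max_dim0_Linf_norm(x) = 22.57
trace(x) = -12.71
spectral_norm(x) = 25.82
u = x @ b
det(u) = 1.29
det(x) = 715.04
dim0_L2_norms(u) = [21.15, 5.25, 8.31]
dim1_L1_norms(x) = [18.45, 33.7, 15.65]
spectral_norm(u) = 22.80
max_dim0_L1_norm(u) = 28.05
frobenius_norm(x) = 29.05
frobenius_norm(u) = 23.32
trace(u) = -8.44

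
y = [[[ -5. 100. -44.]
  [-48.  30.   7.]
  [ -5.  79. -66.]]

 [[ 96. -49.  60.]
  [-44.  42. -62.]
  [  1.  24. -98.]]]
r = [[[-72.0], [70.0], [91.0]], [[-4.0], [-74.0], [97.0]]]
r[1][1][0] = -74.0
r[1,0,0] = -4.0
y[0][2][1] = 79.0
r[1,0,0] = -4.0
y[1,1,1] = 42.0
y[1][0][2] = 60.0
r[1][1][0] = -74.0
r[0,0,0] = -72.0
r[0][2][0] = 91.0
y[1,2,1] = 24.0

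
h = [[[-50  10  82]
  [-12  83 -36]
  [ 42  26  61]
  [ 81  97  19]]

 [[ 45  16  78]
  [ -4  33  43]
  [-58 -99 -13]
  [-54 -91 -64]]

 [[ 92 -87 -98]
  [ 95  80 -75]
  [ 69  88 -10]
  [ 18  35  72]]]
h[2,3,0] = 18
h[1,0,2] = 78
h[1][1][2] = 43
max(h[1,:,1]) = 33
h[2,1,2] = -75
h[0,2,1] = 26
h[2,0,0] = 92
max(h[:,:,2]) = 82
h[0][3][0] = 81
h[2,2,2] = -10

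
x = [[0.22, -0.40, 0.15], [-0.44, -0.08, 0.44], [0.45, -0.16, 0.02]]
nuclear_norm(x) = 1.41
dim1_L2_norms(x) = [0.48, 0.63, 0.48]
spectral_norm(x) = 0.73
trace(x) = 0.16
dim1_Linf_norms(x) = [0.4, 0.44, 0.45]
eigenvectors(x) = [[(0.52+0j), -0.57-0.11j, (-0.57+0.11j)], [0.83+0.00j, -0.18+0.17j, (-0.18-0.17j)], [(-0.21+0j), -0.77+0.00j, -0.77-0.00j]]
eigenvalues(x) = [(-0.47+0j), (0.32+0.1j), (0.32-0.1j)]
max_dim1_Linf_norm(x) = 0.45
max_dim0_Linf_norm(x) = 0.45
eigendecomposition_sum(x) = [[-0.20-0.00j,-0.13+0.00j,(0.18-0j)], [(-0.31-0j),-0.20+0.00j,(0.28-0j)], [(0.08+0j),0.05-0.00j,-0.07+0.00j]] + [[0.21-0.34j, (-0.14+0.28j), -0.01+0.25j], [-0.06-0.16j, (0.06+0.12j), 0.08+0.07j], [(0.19-0.49j), (-0.11+0.4j), 0.05+0.32j]] + [[(0.21+0.34j), (-0.14-0.28j), (-0.01-0.25j)], [-0.06+0.16j, (0.06-0.12j), 0.08-0.07j], [0.19+0.49j, -0.11-0.40j, 0.05-0.32j]]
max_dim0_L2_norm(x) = 0.67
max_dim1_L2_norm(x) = 0.63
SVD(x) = [[-0.32, -0.75, -0.58], [0.74, -0.58, 0.35], [-0.6, -0.31, 0.74]] @ diag([0.7320543436861878, 0.5482245752211035, 0.12863223940297897]) @ [[-0.91, 0.23, 0.36], [-0.09, 0.72, -0.68], [0.41, 0.65, 0.64]]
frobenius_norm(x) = 0.92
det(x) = -0.05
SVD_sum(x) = [[0.21, -0.05, -0.08], [-0.49, 0.12, 0.19], [0.39, -0.1, -0.16]] + [[0.04, -0.3, 0.28], [0.03, -0.23, 0.22], [0.02, -0.12, 0.12]] + [[-0.03, -0.05, -0.05], [0.02, 0.03, 0.03], [0.04, 0.06, 0.06]]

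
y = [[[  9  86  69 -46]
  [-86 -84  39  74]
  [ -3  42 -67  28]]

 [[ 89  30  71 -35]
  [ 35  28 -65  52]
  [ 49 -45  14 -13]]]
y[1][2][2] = 14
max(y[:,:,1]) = 86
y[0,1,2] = 39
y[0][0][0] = 9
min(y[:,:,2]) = -67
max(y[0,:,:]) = 86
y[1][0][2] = 71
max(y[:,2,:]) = 49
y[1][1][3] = 52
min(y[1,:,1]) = -45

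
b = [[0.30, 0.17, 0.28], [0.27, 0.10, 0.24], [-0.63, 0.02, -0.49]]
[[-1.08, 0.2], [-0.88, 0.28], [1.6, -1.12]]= b @ [[-2.16, 0.96], [-1.61, -2.1], [-0.56, 0.96]]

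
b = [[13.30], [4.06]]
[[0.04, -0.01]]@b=[[0.49]]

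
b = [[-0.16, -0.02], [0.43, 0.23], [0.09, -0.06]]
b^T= [[-0.16,0.43,0.09], [-0.02,0.23,-0.06]]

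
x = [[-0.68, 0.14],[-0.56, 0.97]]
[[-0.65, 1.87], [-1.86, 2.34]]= x@[[0.63, -2.55],[-1.55, 0.94]]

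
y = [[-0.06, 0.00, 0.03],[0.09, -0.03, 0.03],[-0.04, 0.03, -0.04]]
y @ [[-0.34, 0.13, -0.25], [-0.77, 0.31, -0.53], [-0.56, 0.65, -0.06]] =[[0.0, 0.01, 0.01],[-0.02, 0.02, -0.01],[0.01, -0.02, -0.00]]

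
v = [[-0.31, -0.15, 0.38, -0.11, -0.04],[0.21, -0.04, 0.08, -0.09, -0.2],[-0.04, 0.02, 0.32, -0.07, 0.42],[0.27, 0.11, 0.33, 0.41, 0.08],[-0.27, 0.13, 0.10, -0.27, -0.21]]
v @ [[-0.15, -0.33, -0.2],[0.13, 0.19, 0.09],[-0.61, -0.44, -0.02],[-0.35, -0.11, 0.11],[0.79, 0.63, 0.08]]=[[-0.2,-0.11,0.03],[-0.21,-0.23,-0.07],[0.17,0.15,0.03],[-0.31,-0.21,0.0],[-0.08,-0.03,0.02]]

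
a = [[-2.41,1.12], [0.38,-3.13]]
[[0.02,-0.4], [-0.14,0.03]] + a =[[-2.39,0.72], [0.24,-3.10]]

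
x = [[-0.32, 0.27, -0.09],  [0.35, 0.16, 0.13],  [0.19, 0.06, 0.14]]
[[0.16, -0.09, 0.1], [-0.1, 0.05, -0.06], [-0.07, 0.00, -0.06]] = x @ [[-0.3, 0.35, -0.13], [0.19, -0.08, 0.13], [-0.17, -0.44, -0.28]]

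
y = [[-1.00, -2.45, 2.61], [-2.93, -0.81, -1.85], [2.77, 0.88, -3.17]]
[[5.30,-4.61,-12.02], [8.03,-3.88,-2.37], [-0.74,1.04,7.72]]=y @ [[-0.88, 0.29, 0.46], [-3.37, 2.39, 3.62], [-1.47, 0.59, -1.03]]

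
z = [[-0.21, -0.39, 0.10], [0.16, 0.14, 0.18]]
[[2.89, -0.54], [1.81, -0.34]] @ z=[[-0.69, -1.20, 0.19], [-0.43, -0.75, 0.12]]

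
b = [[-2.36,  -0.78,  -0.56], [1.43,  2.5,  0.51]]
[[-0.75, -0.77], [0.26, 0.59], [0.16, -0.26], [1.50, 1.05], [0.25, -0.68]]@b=[[0.67, -1.34, 0.03], [0.23, 1.27, 0.16], [-0.75, -0.77, -0.22], [-2.04, 1.46, -0.30], [-1.56, -1.9, -0.49]]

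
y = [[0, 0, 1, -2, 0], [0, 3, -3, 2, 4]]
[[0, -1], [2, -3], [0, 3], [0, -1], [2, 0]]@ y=[[0, -3, 3, -2, -4], [0, -9, 11, -10, -12], [0, 9, -9, 6, 12], [0, -3, 3, -2, -4], [0, 0, 2, -4, 0]]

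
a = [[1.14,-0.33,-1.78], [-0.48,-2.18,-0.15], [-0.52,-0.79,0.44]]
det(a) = 0.02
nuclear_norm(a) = 4.62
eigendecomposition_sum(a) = [[-0.09, -0.57, -0.09],[-0.35, -2.15, -0.34],[-0.11, -0.71, -0.11]] + [[1.23, 0.24, -1.69], [-0.13, -0.03, 0.18], [-0.4, -0.08, 0.55]] + [[-0.0, 0.0, -0.0],  [0.0, -0.00, 0.00],  [-0.0, 0.0, -0.0]]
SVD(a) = [[0.01, 0.97, 0.25], [-0.93, 0.11, -0.36], [-0.38, -0.23, 0.9]] @ diag([2.4040952993679343, 2.211473098095511, 0.0035394853916782907]) @ [[0.27, 0.96, -0.02], [0.53, -0.17, -0.83], [-0.8, 0.22, -0.56]]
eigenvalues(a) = [-2.36, 1.76, -0.0]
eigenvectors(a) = [[-0.24, -0.95, 0.8], [-0.92, 0.1, -0.22], [-0.31, 0.31, 0.56]]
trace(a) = -0.60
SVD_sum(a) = [[0.01, 0.03, -0.00], [-0.61, -2.14, 0.05], [-0.25, -0.88, 0.02]] + [[1.13,-0.36,-1.78],[0.13,-0.04,-0.2],[-0.27,0.09,0.42]] + [[-0.00, 0.0, -0.0], [0.00, -0.00, 0.00], [-0.0, 0.00, -0.00]]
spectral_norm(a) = 2.40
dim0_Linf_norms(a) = [1.14, 2.18, 1.78]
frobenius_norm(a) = 3.27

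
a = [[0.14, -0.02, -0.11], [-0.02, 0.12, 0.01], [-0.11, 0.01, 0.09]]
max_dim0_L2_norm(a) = 0.18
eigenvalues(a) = [0.23, 0.0, 0.12]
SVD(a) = [[-0.77, -0.12, 0.63], [0.19, -0.98, 0.04], [0.61, 0.15, 0.78]] @ diag([0.2320761096016346, 0.1159165648047391, 0.0020073255936263563]) @ [[-0.77, 0.19, 0.61],[-0.12, -0.98, 0.15],[0.63, 0.04, 0.78]]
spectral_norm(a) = 0.23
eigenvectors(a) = [[-0.77, 0.63, -0.12], [0.19, 0.04, -0.98], [0.61, 0.78, 0.15]]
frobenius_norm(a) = 0.26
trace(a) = 0.35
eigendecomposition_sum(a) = [[0.14,-0.03,-0.11], [-0.03,0.01,0.03], [-0.11,0.03,0.09]] + [[0.00, 0.0, 0.00], [0.00, 0.00, 0.0], [0.0, 0.00, 0.00]] + [[0.0, 0.01, -0.0], [0.01, 0.11, -0.02], [-0.0, -0.02, 0.00]]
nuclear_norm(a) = 0.35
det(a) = 0.00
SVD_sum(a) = [[0.14,-0.03,-0.11],[-0.03,0.01,0.03],[-0.11,0.03,0.09]] + [[0.0, 0.01, -0.0], [0.01, 0.11, -0.02], [-0.0, -0.02, 0.00]] + [[0.0, 0.0, 0.00], [0.00, 0.00, 0.00], [0.00, 0.0, 0.00]]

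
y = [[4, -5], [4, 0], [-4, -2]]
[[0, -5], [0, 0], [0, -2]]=y @ [[0, 0], [0, 1]]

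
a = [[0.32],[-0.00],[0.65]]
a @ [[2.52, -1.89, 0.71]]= [[0.81,-0.6,0.23], [0.00,0.00,0.0], [1.64,-1.23,0.46]]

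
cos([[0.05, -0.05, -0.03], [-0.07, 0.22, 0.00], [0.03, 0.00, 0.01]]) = [[1.0, 0.01, 0.0],[0.01, 0.97, -0.0],[-0.00, 0.0, 1.0]]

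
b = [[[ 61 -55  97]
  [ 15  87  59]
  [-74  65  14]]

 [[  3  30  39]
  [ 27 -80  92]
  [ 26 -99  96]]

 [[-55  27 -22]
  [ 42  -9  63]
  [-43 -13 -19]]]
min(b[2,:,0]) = -55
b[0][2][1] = 65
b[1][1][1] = -80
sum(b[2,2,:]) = -75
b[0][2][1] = 65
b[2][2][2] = -19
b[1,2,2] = 96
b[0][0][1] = -55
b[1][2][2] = 96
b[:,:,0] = [[61, 15, -74], [3, 27, 26], [-55, 42, -43]]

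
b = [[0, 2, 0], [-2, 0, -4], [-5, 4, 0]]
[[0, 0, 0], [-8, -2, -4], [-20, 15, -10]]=b @ [[4, -3, 2], [0, 0, 0], [0, 2, 0]]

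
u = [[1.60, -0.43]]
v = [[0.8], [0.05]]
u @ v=[[1.26]]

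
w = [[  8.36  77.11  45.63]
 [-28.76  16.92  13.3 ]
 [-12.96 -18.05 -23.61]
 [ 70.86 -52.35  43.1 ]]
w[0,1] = 77.11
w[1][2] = 13.3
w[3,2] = 43.1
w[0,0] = 8.36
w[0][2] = 45.63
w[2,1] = -18.05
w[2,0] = -12.96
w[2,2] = -23.61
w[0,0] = 8.36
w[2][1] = -18.05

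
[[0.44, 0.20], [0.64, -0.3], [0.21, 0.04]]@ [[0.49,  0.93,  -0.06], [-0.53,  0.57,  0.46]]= [[0.11,  0.52,  0.07], [0.47,  0.42,  -0.18], [0.08,  0.22,  0.01]]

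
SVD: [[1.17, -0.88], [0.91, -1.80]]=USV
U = [[-0.57,-0.82], [-0.82,0.57]]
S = [2.43, 0.54]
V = [[-0.58, 0.81], [-0.81, -0.58]]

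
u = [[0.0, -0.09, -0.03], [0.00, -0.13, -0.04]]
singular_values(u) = [0.17, 0.0]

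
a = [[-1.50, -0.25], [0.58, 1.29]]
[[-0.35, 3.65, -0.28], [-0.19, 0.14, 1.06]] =a @ [[0.28, -2.65, 0.05], [-0.27, 1.3, 0.80]]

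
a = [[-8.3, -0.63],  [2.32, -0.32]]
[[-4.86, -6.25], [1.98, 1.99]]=a @ [[0.68, 0.79], [-1.25, -0.49]]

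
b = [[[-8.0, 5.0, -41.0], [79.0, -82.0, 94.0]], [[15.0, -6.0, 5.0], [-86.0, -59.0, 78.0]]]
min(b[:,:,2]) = -41.0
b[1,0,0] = 15.0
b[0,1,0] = 79.0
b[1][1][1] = -59.0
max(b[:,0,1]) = 5.0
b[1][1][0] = -86.0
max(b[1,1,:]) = 78.0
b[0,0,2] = -41.0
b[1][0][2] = 5.0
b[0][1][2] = 94.0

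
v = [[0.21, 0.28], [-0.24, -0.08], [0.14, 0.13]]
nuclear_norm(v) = 0.58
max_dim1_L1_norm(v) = 0.49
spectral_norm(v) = 0.46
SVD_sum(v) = [[0.25, 0.23],[-0.17, -0.16],[0.14, 0.13]] + [[-0.04, 0.05], [-0.07, 0.08], [-0.0, 0.0]]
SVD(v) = [[-0.75, -0.55], [0.51, -0.83], [-0.42, -0.02]] @ diag([0.45628705878879205, 0.12166396336579469]) @ [[-0.74, -0.67],  [0.67, -0.74]]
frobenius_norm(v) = 0.47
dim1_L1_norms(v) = [0.49, 0.32, 0.27]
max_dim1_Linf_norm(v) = 0.28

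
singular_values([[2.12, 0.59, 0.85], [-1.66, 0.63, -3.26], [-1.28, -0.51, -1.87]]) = [4.68, 1.59, 0.54]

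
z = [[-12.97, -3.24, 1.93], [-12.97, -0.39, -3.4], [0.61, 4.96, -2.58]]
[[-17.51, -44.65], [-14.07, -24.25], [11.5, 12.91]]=z@[[0.81, 2.81], [2.61, 0.37], [0.75, -3.63]]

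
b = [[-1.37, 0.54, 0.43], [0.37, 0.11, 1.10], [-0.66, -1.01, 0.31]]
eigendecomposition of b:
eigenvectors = [[(0.93+0j), (0.02-0.24j), (0.02+0.24j)], [(-0.33+0j), 0.02-0.67j, 0.02+0.67j], [(0.16+0j), (0.71+0j), 0.71-0.00j]]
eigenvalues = [(-1.49+0j), (0.27+1.17j), (0.27-1.17j)]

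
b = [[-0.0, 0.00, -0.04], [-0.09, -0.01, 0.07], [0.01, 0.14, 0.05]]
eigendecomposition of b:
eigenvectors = [[(0.38+0.27j), (0.38-0.27j), (-0.24+0j)], [-0.52+0.16j, (-0.52-0.16j), 0.53+0.00j], [(0.7+0j), (0.7-0j), (0.81+0j)]]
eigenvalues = [(-0.05+0.03j), (-0.05-0.03j), (0.14+0j)]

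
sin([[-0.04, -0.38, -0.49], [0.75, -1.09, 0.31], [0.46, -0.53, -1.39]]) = [[-0.17, -0.24, -0.42], [0.72, -1.08, -0.02], [0.21, -0.27, -1.17]]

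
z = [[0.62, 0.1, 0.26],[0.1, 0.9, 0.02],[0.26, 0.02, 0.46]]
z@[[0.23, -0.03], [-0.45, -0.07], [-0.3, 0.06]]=[[0.02, -0.01],[-0.39, -0.06],[-0.09, 0.02]]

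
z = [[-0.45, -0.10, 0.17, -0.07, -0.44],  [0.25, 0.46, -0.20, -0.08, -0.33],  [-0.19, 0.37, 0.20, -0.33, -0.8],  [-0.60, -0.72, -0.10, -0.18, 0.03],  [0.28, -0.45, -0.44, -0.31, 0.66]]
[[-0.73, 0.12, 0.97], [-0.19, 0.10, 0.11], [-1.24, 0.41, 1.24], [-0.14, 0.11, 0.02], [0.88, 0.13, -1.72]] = z @ [[0.80, -0.55, -0.23],[-0.57, 0.58, -0.23],[-0.67, 0.03, 1.05],[0.87, -1.07, 0.71],[0.57, 0.34, -1.63]]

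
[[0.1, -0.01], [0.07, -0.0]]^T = [[0.1,0.07],  [-0.01,-0.0]]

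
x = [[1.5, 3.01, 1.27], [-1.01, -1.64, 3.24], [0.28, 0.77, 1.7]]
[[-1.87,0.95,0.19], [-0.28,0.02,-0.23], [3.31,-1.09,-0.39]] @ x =[[-3.71,-7.04,1.03],[-0.50,-1.05,-0.68],[5.96,11.45,0.01]]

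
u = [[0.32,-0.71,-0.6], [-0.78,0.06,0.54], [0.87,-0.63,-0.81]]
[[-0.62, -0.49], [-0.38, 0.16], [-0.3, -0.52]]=u @ [[0.05, -0.08], [1.57, 0.54], [-0.80, 0.13]]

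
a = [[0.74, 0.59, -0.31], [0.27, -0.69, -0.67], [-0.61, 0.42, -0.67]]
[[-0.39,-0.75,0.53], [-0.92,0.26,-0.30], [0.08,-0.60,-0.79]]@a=[[-0.81, 0.51, 0.27], [-0.43, -0.85, 0.31], [0.38, 0.13, 0.91]]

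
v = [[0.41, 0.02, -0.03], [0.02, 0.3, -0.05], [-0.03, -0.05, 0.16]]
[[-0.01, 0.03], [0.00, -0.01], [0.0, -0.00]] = v@[[-0.02, 0.07], [0.01, -0.03], [0.01, -0.02]]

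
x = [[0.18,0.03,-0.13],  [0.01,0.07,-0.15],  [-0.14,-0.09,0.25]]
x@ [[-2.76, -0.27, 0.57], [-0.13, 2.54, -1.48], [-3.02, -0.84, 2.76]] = [[-0.11, 0.14, -0.30], [0.42, 0.30, -0.51], [-0.36, -0.40, 0.74]]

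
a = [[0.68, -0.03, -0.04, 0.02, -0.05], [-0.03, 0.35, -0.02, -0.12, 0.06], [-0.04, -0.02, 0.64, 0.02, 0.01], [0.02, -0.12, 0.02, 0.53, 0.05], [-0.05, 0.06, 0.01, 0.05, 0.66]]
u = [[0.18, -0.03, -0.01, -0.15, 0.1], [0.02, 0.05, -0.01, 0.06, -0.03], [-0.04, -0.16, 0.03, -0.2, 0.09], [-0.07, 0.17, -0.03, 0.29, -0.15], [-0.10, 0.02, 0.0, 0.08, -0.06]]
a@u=[[0.13, -0.01, -0.01, -0.09, 0.07], [0.0, 0.00, -0.0, -0.00, -0.00], [-0.04, -0.10, 0.02, -0.12, 0.05], [-0.04, 0.08, -0.01, 0.14, -0.08], [-0.08, 0.02, -0.00, 0.08, -0.05]]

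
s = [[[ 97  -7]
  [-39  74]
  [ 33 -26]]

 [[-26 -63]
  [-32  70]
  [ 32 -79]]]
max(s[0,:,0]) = 97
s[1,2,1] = -79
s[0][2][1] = -26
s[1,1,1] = 70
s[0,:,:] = [[97, -7], [-39, 74], [33, -26]]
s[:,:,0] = [[97, -39, 33], [-26, -32, 32]]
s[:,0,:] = [[97, -7], [-26, -63]]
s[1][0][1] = -63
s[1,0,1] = -63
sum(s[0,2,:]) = 7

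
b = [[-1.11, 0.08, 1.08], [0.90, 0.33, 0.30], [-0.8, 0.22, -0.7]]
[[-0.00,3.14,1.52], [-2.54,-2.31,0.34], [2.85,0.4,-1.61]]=b @ [[-1.97,  -2.03,  0.21], [-0.52,  -2.38,  -1.11], [-1.99,  1.0,  1.71]]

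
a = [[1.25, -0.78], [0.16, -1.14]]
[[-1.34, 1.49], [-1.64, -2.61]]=a @ [[-0.19, 2.87], [1.41, 2.69]]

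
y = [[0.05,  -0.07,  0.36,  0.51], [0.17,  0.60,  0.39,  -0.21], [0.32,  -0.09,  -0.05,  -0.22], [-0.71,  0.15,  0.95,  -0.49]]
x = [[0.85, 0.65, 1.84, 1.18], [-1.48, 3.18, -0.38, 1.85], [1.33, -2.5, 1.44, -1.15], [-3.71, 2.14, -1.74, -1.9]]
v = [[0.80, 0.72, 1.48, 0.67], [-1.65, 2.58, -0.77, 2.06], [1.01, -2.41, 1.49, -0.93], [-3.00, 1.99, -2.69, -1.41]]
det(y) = 0.18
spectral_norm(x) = 6.35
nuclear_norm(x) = 11.94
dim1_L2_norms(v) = [1.95, 3.77, 3.15, 4.71]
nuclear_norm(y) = 2.98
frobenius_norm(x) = 7.63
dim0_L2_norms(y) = [0.8, 0.63, 1.09, 0.77]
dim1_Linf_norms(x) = [1.84, 3.18, 2.5, 3.71]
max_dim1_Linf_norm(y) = 0.95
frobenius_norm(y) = 1.68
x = v + y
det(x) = -6.08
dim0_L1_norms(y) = [1.25, 0.91, 1.75, 1.43]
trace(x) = 3.57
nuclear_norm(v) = 11.19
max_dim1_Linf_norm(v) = 3.0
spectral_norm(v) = 6.09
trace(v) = 3.46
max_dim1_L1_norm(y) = 2.3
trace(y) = 0.11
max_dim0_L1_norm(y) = 1.75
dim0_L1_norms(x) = [7.37, 8.47, 5.4, 6.08]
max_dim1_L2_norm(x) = 5.0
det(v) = -14.62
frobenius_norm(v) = 7.08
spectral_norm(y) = 1.36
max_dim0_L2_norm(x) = 4.62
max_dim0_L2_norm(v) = 4.12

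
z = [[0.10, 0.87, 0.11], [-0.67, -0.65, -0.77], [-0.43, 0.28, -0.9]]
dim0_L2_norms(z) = [0.8, 1.12, 1.19]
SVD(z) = [[0.35, -0.7, 0.63], [-0.79, 0.14, 0.59], [-0.5, -0.70, -0.51]] @ diag([1.509234239999011, 1.0100579600947008, 0.1363632137489346]) @ [[0.52, 0.45, 0.73], [0.14, -0.88, 0.45], [-0.84, 0.13, 0.52]]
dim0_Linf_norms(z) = [0.67, 0.87, 0.9]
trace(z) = -1.45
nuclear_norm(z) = 2.66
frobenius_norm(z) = 1.82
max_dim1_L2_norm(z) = 1.21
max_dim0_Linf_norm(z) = 0.9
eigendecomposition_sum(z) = [[-0.13+0.00j, (-0.16+0j), 0.16-0.00j], [(0.03-0j), (0.04-0j), (-0.04+0j)], [(0.1-0j), 0.12-0.00j, (-0.11+0j)]] + [[(0.12+0.32j),0.51-0.10j,-0.02+0.47j],[-0.35-0.17j,(-0.35+0.5j),-0.36-0.41j],[-0.26+0.10j,(0.08+0.43j),-0.39-0.02j]] + [[(0.12-0.32j), 0.51+0.10j, (-0.02-0.47j)],[-0.35+0.17j, -0.35-0.50j, (-0.36+0.41j)],[(-0.26-0.1j), 0.08-0.43j, -0.39+0.02j]]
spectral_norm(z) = 1.51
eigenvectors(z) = [[-0.79+0.00j, -0.41-0.40j, (-0.41+0.4j)],[(0.2+0j), 0.67+0.00j, (0.67-0j)],[(0.57+0j), 0.33-0.34j, 0.33+0.34j]]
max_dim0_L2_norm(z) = 1.19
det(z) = -0.21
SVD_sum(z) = [[0.27, 0.24, 0.38], [-0.62, -0.54, -0.87], [-0.39, -0.34, -0.55]] + [[-0.1,0.62,-0.32],[0.02,-0.12,0.06],[-0.10,0.63,-0.32]] + [[-0.07, 0.01, 0.04],[-0.07, 0.01, 0.04],[0.06, -0.01, -0.04]]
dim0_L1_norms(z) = [1.2, 1.8, 1.78]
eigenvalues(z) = [(-0.2+0j), (-0.62+0.8j), (-0.62-0.8j)]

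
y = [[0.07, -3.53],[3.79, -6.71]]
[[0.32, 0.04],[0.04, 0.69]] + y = [[0.39, -3.49], [3.83, -6.02]]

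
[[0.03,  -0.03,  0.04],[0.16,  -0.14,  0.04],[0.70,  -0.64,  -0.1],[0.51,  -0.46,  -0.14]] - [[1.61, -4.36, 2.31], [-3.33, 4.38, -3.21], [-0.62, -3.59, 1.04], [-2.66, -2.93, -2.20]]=[[-1.58, 4.33, -2.27], [3.49, -4.52, 3.25], [1.32, 2.95, -1.14], [3.17, 2.47, 2.06]]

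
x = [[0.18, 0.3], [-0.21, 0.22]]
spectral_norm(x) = 0.37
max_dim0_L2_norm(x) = 0.37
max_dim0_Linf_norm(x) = 0.3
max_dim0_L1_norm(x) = 0.52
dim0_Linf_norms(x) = [0.21, 0.3]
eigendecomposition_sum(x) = [[0.09+0.13j, (0.15-0.12j)], [-0.10+0.08j, 0.11+0.12j]] + [[(0.09-0.13j), 0.15+0.12j],[-0.10-0.08j, (0.11-0.12j)]]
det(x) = 0.10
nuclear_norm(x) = 0.65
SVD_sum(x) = [[0.04, 0.32], [0.02, 0.19]] + [[0.14, -0.02], [-0.23, 0.03]]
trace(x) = 0.40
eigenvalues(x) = [(0.2+0.25j), (0.2-0.25j)]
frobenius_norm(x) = 0.46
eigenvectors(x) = [[0.77+0.00j, (0.77-0j)],[(0.05+0.64j), (0.05-0.64j)]]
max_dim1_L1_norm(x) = 0.48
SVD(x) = [[0.86, 0.52], [0.52, -0.86]] @ diag([0.37331989747095656, 0.2748313194529955]) @ [[0.12, 0.99],[0.99, -0.12]]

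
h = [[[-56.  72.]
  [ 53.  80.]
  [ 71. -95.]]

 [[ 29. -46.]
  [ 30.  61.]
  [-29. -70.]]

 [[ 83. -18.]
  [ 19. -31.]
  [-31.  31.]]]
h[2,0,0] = 83.0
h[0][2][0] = 71.0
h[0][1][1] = 80.0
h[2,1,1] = -31.0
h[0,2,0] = 71.0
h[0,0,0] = -56.0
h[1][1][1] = 61.0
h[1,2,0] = -29.0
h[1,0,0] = 29.0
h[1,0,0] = 29.0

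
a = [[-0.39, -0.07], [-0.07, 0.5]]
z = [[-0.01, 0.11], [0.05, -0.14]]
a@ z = [[0.0, -0.03], [0.03, -0.08]]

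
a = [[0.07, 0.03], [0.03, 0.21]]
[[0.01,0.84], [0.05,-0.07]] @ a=[[0.03, 0.18],[0.0, -0.01]]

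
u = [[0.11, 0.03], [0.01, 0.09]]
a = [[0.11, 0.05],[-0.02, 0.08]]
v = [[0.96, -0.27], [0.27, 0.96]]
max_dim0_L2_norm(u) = 0.11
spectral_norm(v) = 1.00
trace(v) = 1.92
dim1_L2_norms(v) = [1.0, 1.0]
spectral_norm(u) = 0.12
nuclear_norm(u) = 0.20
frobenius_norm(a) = 0.15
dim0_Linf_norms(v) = [0.96, 0.96]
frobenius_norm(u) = 0.15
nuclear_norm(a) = 0.20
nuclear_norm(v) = 1.99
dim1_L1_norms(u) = [0.14, 0.1]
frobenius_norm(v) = 1.41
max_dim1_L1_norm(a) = 0.16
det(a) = 0.01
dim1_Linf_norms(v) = [0.96, 0.96]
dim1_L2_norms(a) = [0.12, 0.08]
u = v @ a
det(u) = 0.01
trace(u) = 0.20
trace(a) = 0.19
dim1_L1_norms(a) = [0.16, 0.1]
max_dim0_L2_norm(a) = 0.11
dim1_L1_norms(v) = [1.23, 1.23]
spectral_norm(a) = 0.12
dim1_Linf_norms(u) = [0.11, 0.09]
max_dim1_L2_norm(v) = 1.0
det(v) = 0.99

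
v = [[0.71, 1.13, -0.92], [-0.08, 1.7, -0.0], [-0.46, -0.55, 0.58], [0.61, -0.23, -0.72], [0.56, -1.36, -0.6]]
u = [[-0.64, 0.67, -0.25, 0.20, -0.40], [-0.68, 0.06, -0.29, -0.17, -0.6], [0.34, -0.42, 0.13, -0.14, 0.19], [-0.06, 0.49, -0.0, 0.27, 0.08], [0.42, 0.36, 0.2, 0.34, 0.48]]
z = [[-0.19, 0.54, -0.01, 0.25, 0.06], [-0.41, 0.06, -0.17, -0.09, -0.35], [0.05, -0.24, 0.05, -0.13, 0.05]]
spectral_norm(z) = 0.71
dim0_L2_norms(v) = [1.19, 2.52, 1.44]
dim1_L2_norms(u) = [1.06, 0.97, 0.6, 0.57, 0.83]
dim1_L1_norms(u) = [2.16, 1.8, 1.22, 0.9, 1.8]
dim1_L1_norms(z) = [1.05, 1.08, 0.52]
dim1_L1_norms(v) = [2.76, 1.78, 1.59, 1.56, 2.52]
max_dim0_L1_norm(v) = 4.97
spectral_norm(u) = 1.53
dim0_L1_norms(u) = [2.14, 2.0, 0.87, 1.12, 1.75]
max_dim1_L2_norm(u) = 1.06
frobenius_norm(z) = 0.90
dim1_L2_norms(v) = [1.62, 1.7, 0.92, 0.97, 1.59]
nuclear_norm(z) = 1.34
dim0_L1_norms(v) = [2.42, 4.97, 2.82]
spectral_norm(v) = 2.53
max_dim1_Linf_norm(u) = 0.68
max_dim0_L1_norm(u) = 2.14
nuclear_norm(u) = 2.59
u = v @ z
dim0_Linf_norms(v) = [0.71, 1.7, 0.92]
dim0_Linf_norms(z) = [0.41, 0.54, 0.17, 0.25, 0.35]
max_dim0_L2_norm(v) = 2.52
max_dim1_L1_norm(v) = 2.76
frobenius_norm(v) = 3.14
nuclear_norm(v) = 4.39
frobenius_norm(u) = 1.85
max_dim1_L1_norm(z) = 1.08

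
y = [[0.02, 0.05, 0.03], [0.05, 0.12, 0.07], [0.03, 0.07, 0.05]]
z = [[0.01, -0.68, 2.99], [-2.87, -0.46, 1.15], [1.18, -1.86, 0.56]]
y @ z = [[-0.11, -0.09, 0.13], [-0.26, -0.22, 0.33], [-0.14, -0.15, 0.2]]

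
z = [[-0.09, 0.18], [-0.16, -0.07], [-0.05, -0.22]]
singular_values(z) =[0.29, 0.19]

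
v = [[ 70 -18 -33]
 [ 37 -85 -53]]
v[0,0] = 70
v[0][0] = 70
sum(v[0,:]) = 19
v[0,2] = -33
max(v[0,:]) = 70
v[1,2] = -53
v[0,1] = -18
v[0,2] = -33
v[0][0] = 70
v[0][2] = -33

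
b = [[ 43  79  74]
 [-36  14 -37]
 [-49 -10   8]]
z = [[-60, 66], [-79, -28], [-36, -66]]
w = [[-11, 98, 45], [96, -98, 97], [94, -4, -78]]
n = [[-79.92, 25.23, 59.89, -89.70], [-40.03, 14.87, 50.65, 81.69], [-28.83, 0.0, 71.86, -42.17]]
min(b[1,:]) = -37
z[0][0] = -60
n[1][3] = 81.69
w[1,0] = 96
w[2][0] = 94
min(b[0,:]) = 43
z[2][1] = -66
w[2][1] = -4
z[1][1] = -28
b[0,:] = [43, 79, 74]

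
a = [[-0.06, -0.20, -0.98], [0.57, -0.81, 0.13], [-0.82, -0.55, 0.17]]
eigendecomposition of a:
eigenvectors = [[0.65+0.00j, 0.07-0.53j, (0.07+0.53j)], [0.15+0.00j, (-0.7+0j), (-0.7-0j)], [-0.74+0.00j, (-0.08-0.47j), -0.08+0.47j]]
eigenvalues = [(1.01+0j), (-0.85+0.52j), (-0.85-0.52j)]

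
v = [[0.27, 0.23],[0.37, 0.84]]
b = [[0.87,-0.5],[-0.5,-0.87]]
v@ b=[[0.12,-0.34],  [-0.10,-0.92]]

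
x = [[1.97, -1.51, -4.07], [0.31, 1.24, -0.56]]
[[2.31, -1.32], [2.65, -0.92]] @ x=[[4.14, -5.12, -8.66], [4.94, -5.14, -10.27]]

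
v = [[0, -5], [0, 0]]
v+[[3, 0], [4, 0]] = [[3, -5], [4, 0]]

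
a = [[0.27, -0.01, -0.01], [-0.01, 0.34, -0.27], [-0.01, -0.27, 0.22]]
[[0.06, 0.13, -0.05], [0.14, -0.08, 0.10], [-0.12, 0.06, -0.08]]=a @ [[0.22, 0.49, -0.17], [0.08, -0.02, 0.36], [-0.44, 0.26, 0.08]]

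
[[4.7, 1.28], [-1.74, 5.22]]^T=[[4.70,-1.74],[1.28,5.22]]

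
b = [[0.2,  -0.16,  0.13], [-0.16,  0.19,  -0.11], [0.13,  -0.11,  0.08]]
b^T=[[0.20, -0.16, 0.13], [-0.16, 0.19, -0.11], [0.13, -0.11, 0.08]]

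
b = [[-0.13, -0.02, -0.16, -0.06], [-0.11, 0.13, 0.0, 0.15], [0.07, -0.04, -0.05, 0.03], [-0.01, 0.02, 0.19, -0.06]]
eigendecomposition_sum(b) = [[-0.06+0.14j, -0.01+0.00j, (-0.07+0.01j), -0.02+0.10j], [-0.03+0.18j, -0.01+0.01j, (-0.08+0.03j), 0.00+0.13j], [(0.03+0.06j), -0.00+0.01j, (-0.02+0.03j), 0.03+0.04j], [-0.01-0.22j, (0.01-0.01j), (0.08-0.06j), (-0.04-0.15j)]] + [[-0.06-0.14j, (-0.01-0j), (-0.07-0.01j), -0.02-0.10j], [-0.03-0.18j, -0.01-0.01j, (-0.08-0.03j), 0.00-0.13j], [(0.03-0.06j), (-0-0.01j), (-0.02-0.03j), 0.03-0.04j], [(-0.01+0.22j), 0.01+0.01j, 0.08+0.06j, -0.04+0.15j]] + [[-0.01-0.01j, 0.00-0.04j, (-0.01-0.09j), -0.01-0.06j], [(-0.02-0.04j), 0.08-0.19j, 0.08-0.45j, 0.07-0.31j], [(0.01+0.01j), (-0.02+0.05j), (-0.01+0.13j), -0.01+0.09j], [(0.01+0.01j), -0.00+0.05j, (0.02+0.12j), (0.01+0.08j)]] + [[(-0.01+0.01j), 0.00+0.04j, -0.01+0.09j, -0.01+0.06j], [(-0.02+0.04j), 0.08+0.19j, 0.08+0.45j, (0.07+0.31j)], [(0.01-0.01j), -0.02-0.05j, (-0.01-0.13j), (-0.01-0.09j)], [(0.01-0.01j), (-0-0.05j), 0.02-0.12j, 0.01-0.08j]]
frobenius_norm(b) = 0.38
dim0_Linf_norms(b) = [0.13, 0.13, 0.19, 0.15]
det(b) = 0.00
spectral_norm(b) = 0.27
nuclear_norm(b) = 0.66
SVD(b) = [[-0.71, -0.15, -0.63, 0.29], [-0.24, 0.95, 0.11, 0.17], [-0.08, -0.23, 0.52, 0.82], [0.66, 0.15, -0.57, 0.47]] @ diag([0.26717243683801917, 0.22853304150019743, 0.15621963373348663, 0.009325447596713155]) @ [[0.40,-0.00,0.91,-0.13], [-0.45,0.61,0.28,0.59], [0.71,-0.03,-0.21,0.67], [-0.37,-0.79,0.22,0.43]]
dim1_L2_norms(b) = [0.22, 0.23, 0.1, 0.2]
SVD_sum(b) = [[-0.07, 0.00, -0.17, 0.03], [-0.03, 0.0, -0.06, 0.01], [-0.01, 0.00, -0.02, 0.0], [0.07, -0.00, 0.16, -0.02]] + [[0.02, -0.02, -0.01, -0.02], [-0.10, 0.13, 0.06, 0.13], [0.02, -0.03, -0.01, -0.03], [-0.02, 0.02, 0.01, 0.02]] + [[-0.07, 0.00, 0.02, -0.07], [0.01, -0.0, -0.0, 0.01], [0.06, -0.00, -0.02, 0.05], [-0.06, 0.0, 0.02, -0.06]] + [[-0.0, -0.00, 0.00, 0.00],  [-0.00, -0.00, 0.0, 0.0],  [-0.00, -0.01, 0.0, 0.0],  [-0.0, -0.0, 0.00, 0.00]]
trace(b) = -0.11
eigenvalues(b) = [(-0.13+0.02j), (-0.13-0.02j), (0.07+0.02j), (0.07-0.02j)]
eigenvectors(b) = [[(-0.41-0.2j),  -0.41+0.20j,  -0.17+0.06j,  -0.17-0.06j], [(-0.55-0.13j),  -0.55+0.13j,  -0.92+0.00j,  (-0.92-0j)], [-0.19+0.07j,  -0.19-0.07j,  0.25-0.03j,  (0.25+0.03j)], [(0.66+0j),  0.66-0.00j,  0.23-0.08j,  0.23+0.08j]]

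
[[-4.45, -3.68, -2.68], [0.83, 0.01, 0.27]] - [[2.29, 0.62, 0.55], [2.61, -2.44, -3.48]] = [[-6.74, -4.3, -3.23], [-1.78, 2.45, 3.75]]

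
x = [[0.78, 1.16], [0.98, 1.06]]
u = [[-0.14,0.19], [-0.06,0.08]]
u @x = [[0.08, 0.04],[0.03, 0.02]]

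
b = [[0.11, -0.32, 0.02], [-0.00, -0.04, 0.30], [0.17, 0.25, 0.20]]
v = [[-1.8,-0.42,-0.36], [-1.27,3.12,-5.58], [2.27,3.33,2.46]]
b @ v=[[0.25, -0.98, 1.8],[0.73, 0.87, 0.96],[-0.17, 1.37, -0.96]]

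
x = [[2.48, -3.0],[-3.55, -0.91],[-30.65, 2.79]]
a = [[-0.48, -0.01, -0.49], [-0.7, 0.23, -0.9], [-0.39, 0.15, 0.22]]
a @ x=[[13.86, 0.08], [25.03, -0.62], [-8.24, 1.65]]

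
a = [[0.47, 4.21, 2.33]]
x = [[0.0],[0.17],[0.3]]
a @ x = [[1.41]]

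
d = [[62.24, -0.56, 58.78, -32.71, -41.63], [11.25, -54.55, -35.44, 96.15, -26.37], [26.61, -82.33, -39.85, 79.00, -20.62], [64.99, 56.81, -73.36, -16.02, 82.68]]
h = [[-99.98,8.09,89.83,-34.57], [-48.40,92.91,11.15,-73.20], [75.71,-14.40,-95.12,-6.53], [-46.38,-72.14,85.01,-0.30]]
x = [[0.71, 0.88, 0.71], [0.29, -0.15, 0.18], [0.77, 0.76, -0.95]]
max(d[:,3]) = 96.15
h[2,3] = -6.53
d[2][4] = -20.62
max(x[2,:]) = 0.768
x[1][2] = 0.185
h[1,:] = [-48.4, 92.91, 11.15, -73.2]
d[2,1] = -82.33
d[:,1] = [-0.56, -54.55, -82.33, 56.81]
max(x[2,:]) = 0.768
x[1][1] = -0.153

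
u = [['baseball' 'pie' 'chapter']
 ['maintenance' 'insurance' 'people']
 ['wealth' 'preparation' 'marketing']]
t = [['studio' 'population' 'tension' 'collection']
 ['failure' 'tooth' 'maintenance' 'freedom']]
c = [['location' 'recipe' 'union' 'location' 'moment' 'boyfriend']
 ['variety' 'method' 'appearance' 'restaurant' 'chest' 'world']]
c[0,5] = 'boyfriend'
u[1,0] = 'maintenance'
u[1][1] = 'insurance'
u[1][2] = 'people'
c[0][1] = 'recipe'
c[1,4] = 'chest'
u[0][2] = 'chapter'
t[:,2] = ['tension', 'maintenance']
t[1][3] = 'freedom'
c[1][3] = 'restaurant'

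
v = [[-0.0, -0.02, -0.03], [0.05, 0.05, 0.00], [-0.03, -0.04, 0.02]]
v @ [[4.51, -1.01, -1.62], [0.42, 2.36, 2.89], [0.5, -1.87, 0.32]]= [[-0.02, 0.01, -0.07], [0.25, 0.07, 0.06], [-0.14, -0.10, -0.06]]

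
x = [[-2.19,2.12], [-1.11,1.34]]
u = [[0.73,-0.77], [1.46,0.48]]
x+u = [[-1.46, 1.35], [0.35, 1.82]]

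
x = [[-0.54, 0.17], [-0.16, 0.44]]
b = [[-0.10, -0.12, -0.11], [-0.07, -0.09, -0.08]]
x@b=[[0.04, 0.05, 0.05], [-0.01, -0.02, -0.02]]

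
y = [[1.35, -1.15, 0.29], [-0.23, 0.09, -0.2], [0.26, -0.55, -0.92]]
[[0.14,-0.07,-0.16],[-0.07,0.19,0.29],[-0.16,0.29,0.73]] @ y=[[0.16, -0.08, 0.2],  [-0.06, -0.06, -0.33],  [-0.09, -0.19, -0.78]]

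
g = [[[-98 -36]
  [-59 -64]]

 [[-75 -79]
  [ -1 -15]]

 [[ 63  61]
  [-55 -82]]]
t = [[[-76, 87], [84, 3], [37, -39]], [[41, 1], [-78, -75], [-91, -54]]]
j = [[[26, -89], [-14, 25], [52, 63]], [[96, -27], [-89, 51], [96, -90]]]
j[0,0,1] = -89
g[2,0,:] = [63, 61]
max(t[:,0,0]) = 41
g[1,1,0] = -1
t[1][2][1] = -54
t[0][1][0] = 84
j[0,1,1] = 25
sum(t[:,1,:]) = -66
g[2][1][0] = -55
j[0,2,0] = 52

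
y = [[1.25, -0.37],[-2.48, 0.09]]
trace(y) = 1.34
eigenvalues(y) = [1.79, -0.45]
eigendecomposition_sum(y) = [[1.36, -0.30], [-1.98, 0.43]] + [[-0.11,-0.07], [-0.5,-0.34]]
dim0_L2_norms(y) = [2.78, 0.38]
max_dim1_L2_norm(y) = 2.48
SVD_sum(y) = [[1.27, -0.11], [-2.47, 0.22]] + [[-0.02, -0.26], [-0.01, -0.13]]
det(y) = -0.81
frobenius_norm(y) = 2.80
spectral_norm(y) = 2.79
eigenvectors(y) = [[0.57, 0.21],[-0.82, 0.98]]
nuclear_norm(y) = 3.08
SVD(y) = [[-0.46, 0.89], [0.89, 0.46]] @ diag([2.7882838721760392, 0.28874391450382775]) @ [[-1.00, 0.09], [-0.09, -1.0]]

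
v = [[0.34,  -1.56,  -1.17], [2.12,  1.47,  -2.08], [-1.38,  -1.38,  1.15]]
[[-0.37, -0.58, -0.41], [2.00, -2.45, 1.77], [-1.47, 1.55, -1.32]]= v@ [[1.76,-1.11,1.65],[-0.0,0.06,0.00],[0.83,0.09,0.83]]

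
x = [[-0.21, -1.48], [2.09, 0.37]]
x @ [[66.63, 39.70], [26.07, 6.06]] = [[-52.58, -17.31], [148.90, 85.22]]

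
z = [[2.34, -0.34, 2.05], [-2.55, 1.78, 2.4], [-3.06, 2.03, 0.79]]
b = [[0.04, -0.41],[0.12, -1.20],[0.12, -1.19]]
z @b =[[0.30, -2.99],[0.4, -3.95],[0.22, -2.12]]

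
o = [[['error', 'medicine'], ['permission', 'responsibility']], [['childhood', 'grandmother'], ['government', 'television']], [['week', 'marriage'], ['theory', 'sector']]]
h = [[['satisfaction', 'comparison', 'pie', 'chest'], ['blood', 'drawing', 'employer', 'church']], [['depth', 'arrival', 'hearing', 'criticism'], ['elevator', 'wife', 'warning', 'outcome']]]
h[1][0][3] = 'criticism'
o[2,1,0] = 'theory'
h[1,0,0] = 'depth'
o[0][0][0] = 'error'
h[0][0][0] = 'satisfaction'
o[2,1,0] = 'theory'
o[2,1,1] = 'sector'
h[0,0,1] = 'comparison'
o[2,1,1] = 'sector'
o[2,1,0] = 'theory'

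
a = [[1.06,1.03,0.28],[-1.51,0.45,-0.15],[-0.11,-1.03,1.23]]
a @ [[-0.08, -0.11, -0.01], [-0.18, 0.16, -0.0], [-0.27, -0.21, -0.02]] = [[-0.35,-0.01,-0.02], [0.08,0.27,0.02], [-0.14,-0.41,-0.02]]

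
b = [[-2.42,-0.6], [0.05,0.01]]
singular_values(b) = [2.49, 0.0]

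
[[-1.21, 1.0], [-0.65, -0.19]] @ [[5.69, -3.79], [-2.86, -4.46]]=[[-9.74, 0.13], [-3.16, 3.31]]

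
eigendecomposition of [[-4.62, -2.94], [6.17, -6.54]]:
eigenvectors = [[0.13+0.55j, (0.13-0.55j)],[(0.82+0j), (0.82-0j)]]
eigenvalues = [(-5.58+4.15j), (-5.58-4.15j)]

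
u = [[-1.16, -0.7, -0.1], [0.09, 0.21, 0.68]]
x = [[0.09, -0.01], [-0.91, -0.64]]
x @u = [[-0.11, -0.07, -0.02], [1.0, 0.50, -0.34]]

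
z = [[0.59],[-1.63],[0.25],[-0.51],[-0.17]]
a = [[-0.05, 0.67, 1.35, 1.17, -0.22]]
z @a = [[-0.03, 0.4, 0.80, 0.69, -0.13], [0.08, -1.09, -2.20, -1.91, 0.36], [-0.01, 0.17, 0.34, 0.29, -0.06], [0.03, -0.34, -0.69, -0.6, 0.11], [0.01, -0.11, -0.23, -0.20, 0.04]]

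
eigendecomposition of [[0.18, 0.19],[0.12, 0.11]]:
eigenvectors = [[0.85, -0.71],[0.53, 0.71]]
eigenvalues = [0.3, -0.01]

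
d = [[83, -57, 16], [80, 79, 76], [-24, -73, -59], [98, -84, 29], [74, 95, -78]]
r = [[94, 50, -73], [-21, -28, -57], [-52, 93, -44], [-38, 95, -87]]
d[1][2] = 76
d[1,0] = 80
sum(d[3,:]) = 43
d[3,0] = 98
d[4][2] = -78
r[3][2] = -87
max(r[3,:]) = 95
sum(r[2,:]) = -3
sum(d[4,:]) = 91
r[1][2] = -57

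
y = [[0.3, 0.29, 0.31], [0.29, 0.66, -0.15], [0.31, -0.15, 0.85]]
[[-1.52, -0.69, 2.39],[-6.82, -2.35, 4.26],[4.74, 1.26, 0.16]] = y @ [[-3.69,-1.53,3.19], [-7.43,-2.52,5.04], [5.61,1.60,-0.09]]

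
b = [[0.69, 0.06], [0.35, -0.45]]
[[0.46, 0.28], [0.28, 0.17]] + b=[[1.15, 0.34], [0.63, -0.28]]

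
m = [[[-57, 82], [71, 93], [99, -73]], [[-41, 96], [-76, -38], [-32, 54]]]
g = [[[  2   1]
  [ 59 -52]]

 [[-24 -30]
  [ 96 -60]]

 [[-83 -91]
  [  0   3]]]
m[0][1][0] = 71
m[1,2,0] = -32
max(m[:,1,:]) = 93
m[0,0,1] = 82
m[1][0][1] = 96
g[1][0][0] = -24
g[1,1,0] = 96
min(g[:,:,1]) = -91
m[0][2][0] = 99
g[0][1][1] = -52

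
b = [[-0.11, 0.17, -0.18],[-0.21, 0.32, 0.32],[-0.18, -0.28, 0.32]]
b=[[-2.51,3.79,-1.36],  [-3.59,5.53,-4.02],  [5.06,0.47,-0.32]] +[[2.4, -3.62, 1.18], [3.38, -5.21, 4.34], [-5.24, -0.75, 0.64]]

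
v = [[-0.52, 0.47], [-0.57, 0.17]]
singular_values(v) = [0.9, 0.2]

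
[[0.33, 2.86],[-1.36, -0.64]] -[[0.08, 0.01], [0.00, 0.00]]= [[0.25, 2.85], [-1.36, -0.64]]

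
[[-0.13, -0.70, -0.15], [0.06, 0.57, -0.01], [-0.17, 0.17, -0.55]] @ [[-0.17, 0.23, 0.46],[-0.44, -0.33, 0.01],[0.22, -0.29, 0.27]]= [[0.30, 0.24, -0.11], [-0.26, -0.17, 0.03], [-0.17, 0.06, -0.23]]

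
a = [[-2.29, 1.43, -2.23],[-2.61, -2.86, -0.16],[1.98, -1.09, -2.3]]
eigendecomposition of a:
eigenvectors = [[(-0.65+0j),(-0.65-0j),0.13+0.00j], [(0.13-0.54j),(0.13+0.54j),(0.81+0j)], [(0.15+0.5j),0.15-0.50j,(0.58+0j)]]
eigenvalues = [(-2.03+2.91j), (-2.03-2.91j), (-3.38+0j)]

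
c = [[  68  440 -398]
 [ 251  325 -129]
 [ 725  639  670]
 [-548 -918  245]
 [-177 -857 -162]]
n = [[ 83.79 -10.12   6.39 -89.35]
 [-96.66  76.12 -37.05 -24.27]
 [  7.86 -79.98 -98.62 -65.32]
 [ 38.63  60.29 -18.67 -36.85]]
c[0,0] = 68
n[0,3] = -89.35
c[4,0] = -177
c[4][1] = -857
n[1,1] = 76.12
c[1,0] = 251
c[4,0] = -177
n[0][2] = 6.39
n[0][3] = -89.35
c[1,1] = 325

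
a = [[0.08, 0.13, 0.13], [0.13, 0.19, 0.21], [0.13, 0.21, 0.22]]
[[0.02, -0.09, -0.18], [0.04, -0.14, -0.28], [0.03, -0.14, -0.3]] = a @ [[-0.23, -0.97, -0.0], [-0.54, 0.13, -0.83], [0.81, -0.19, -0.56]]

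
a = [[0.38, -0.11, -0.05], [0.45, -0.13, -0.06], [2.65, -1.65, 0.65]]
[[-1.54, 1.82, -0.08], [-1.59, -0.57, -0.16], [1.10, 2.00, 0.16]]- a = [[-1.92, 1.93, -0.03], [-2.04, -0.44, -0.10], [-1.55, 3.65, -0.49]]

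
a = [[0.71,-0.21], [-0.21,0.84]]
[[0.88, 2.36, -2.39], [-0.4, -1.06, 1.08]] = a @ [[1.19,  3.19,  -3.23], [-0.18,  -0.47,  0.48]]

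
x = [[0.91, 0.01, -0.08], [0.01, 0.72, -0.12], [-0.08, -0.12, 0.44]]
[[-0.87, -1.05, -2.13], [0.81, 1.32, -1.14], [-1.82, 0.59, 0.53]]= x @ [[-1.34, -1.03, -2.29],[0.43, 2.14, -1.49],[-4.27, 1.73, 0.39]]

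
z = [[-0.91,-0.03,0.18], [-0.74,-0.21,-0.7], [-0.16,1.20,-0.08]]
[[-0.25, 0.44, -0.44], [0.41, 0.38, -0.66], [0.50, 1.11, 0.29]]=z@ [[0.10, -0.55, 0.53], [0.38, 0.84, 0.33], [-0.81, -0.22, 0.29]]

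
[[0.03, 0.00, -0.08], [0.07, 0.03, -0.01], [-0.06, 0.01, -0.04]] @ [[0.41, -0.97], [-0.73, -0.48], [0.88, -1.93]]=[[-0.06, 0.13],  [-0.0, -0.06],  [-0.07, 0.13]]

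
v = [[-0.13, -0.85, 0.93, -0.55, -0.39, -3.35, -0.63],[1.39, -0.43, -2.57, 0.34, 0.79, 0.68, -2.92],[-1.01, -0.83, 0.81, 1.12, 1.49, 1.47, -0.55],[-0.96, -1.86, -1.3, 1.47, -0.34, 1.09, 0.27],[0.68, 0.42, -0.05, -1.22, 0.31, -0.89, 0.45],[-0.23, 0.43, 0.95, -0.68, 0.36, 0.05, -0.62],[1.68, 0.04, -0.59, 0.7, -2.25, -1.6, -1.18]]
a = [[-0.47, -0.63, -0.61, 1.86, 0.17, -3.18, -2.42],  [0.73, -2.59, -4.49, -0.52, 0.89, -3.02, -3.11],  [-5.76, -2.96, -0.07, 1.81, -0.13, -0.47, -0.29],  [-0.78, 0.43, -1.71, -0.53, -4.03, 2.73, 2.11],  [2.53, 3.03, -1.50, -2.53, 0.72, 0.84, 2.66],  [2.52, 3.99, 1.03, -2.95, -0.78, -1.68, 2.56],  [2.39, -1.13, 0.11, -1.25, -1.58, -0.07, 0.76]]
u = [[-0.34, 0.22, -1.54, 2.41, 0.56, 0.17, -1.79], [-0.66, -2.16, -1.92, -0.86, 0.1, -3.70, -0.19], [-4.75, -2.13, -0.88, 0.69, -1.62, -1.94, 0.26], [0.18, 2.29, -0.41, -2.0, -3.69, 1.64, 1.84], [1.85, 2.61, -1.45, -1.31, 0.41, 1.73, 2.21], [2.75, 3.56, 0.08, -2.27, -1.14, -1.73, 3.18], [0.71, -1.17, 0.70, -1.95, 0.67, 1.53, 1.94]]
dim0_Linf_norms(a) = [5.76, 3.99, 4.49, 2.95, 4.03, 3.18, 3.11]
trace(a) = -3.86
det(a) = 7975.34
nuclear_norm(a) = 33.49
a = u + v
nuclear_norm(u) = 28.98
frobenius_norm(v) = 8.25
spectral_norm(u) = 9.48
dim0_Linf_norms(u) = [4.75, 3.56, 1.92, 2.41, 3.69, 3.7, 3.18]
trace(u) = -4.76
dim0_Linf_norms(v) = [1.68, 1.86, 2.57, 1.47, 2.25, 3.35, 2.92]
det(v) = 66.79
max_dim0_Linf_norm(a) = 5.76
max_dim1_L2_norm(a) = 6.87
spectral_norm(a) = 10.83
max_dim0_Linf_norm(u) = 4.75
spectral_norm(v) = 5.11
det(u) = 2086.76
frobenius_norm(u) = 13.18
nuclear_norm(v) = 18.21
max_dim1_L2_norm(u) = 6.31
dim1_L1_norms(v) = [6.83, 9.12, 7.28, 7.29, 4.02, 3.32, 8.04]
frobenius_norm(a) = 15.22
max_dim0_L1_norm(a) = 15.18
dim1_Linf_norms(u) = [2.41, 3.7, 4.75, 3.69, 2.61, 3.56, 1.95]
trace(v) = 0.90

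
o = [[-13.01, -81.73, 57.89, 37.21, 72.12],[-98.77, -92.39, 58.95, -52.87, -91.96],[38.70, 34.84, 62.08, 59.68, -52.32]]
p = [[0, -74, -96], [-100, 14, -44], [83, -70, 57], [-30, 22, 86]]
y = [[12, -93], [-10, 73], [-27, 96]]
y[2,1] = 96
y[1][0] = -10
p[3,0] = -30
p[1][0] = -100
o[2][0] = 38.7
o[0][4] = 72.12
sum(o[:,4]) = -72.16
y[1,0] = -10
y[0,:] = [12, -93]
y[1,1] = 73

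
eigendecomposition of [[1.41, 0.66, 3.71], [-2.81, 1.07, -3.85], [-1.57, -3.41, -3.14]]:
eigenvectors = [[0.67, -0.78, 0.33], [-0.22, 0.08, -0.87], [-0.71, 0.63, 0.36]]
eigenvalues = [-2.71, -1.66, 3.71]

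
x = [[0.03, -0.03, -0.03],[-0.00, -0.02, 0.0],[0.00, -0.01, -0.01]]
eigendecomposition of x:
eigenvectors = [[1.0, 0.6, 0.65], [0.00, 0.00, 0.54], [0.0, 0.8, 0.54]]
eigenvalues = [0.03, -0.01, -0.02]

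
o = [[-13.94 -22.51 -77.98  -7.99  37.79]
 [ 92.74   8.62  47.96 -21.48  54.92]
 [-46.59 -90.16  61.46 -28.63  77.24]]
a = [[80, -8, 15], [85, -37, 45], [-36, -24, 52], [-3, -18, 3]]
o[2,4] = 77.24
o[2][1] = -90.16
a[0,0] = 80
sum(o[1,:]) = 182.76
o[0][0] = -13.94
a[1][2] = 45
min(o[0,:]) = -77.98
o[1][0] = 92.74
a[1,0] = 85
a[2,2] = 52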